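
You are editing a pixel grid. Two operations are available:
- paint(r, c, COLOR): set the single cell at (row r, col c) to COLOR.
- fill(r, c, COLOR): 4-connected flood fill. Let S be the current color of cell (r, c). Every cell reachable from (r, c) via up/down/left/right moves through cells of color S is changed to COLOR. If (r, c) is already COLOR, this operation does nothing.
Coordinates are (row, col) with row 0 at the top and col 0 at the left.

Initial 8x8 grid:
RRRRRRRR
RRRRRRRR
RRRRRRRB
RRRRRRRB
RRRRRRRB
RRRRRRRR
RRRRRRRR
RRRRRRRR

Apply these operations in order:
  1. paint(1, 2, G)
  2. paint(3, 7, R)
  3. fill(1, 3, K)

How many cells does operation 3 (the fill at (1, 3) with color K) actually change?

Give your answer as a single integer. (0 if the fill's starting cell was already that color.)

Answer: 61

Derivation:
After op 1 paint(1,2,G):
RRRRRRRR
RRGRRRRR
RRRRRRRB
RRRRRRRB
RRRRRRRB
RRRRRRRR
RRRRRRRR
RRRRRRRR
After op 2 paint(3,7,R):
RRRRRRRR
RRGRRRRR
RRRRRRRB
RRRRRRRR
RRRRRRRB
RRRRRRRR
RRRRRRRR
RRRRRRRR
After op 3 fill(1,3,K) [61 cells changed]:
KKKKKKKK
KKGKKKKK
KKKKKKKB
KKKKKKKK
KKKKKKKB
KKKKKKKK
KKKKKKKK
KKKKKKKK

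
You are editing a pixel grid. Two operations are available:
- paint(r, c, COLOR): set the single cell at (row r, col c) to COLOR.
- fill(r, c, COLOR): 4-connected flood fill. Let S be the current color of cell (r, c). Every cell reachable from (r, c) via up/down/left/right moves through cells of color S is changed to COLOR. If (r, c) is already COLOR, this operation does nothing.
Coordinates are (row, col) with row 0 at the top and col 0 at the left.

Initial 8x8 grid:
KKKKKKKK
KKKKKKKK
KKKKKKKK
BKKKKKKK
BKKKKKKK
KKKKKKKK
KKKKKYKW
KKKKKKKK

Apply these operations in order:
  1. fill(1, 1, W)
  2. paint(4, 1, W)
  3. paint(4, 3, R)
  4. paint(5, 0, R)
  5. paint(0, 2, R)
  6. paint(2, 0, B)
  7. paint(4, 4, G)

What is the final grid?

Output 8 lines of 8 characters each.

Answer: WWRWWWWW
WWWWWWWW
BWWWWWWW
BWWWWWWW
BWWRGWWW
RWWWWWWW
WWWWWYWW
WWWWWWWW

Derivation:
After op 1 fill(1,1,W) [60 cells changed]:
WWWWWWWW
WWWWWWWW
WWWWWWWW
BWWWWWWW
BWWWWWWW
WWWWWWWW
WWWWWYWW
WWWWWWWW
After op 2 paint(4,1,W):
WWWWWWWW
WWWWWWWW
WWWWWWWW
BWWWWWWW
BWWWWWWW
WWWWWWWW
WWWWWYWW
WWWWWWWW
After op 3 paint(4,3,R):
WWWWWWWW
WWWWWWWW
WWWWWWWW
BWWWWWWW
BWWRWWWW
WWWWWWWW
WWWWWYWW
WWWWWWWW
After op 4 paint(5,0,R):
WWWWWWWW
WWWWWWWW
WWWWWWWW
BWWWWWWW
BWWRWWWW
RWWWWWWW
WWWWWYWW
WWWWWWWW
After op 5 paint(0,2,R):
WWRWWWWW
WWWWWWWW
WWWWWWWW
BWWWWWWW
BWWRWWWW
RWWWWWWW
WWWWWYWW
WWWWWWWW
After op 6 paint(2,0,B):
WWRWWWWW
WWWWWWWW
BWWWWWWW
BWWWWWWW
BWWRWWWW
RWWWWWWW
WWWWWYWW
WWWWWWWW
After op 7 paint(4,4,G):
WWRWWWWW
WWWWWWWW
BWWWWWWW
BWWWWWWW
BWWRGWWW
RWWWWWWW
WWWWWYWW
WWWWWWWW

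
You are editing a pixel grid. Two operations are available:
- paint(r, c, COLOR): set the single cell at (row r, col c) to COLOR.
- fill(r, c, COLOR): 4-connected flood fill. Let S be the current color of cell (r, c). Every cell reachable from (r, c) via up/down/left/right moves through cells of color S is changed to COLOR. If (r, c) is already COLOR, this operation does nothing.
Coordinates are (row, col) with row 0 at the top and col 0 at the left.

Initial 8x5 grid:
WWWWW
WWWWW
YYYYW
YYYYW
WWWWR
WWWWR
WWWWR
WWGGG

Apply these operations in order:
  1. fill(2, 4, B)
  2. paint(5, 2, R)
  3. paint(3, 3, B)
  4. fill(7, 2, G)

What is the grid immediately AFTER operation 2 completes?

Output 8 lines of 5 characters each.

After op 1 fill(2,4,B) [12 cells changed]:
BBBBB
BBBBB
YYYYB
YYYYB
WWWWR
WWWWR
WWWWR
WWGGG
After op 2 paint(5,2,R):
BBBBB
BBBBB
YYYYB
YYYYB
WWWWR
WWRWR
WWWWR
WWGGG

Answer: BBBBB
BBBBB
YYYYB
YYYYB
WWWWR
WWRWR
WWWWR
WWGGG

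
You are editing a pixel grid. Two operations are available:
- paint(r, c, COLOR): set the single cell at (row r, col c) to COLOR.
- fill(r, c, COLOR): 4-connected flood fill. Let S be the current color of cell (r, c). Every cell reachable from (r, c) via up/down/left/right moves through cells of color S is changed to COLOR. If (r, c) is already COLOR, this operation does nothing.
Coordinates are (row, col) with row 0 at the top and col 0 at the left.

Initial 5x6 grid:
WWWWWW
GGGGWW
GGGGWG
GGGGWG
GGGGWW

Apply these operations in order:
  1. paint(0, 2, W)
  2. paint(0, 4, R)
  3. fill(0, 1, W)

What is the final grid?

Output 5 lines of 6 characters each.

Answer: WWWWRW
GGGGWW
GGGGWG
GGGGWG
GGGGWW

Derivation:
After op 1 paint(0,2,W):
WWWWWW
GGGGWW
GGGGWG
GGGGWG
GGGGWW
After op 2 paint(0,4,R):
WWWWRW
GGGGWW
GGGGWG
GGGGWG
GGGGWW
After op 3 fill(0,1,W) [0 cells changed]:
WWWWRW
GGGGWW
GGGGWG
GGGGWG
GGGGWW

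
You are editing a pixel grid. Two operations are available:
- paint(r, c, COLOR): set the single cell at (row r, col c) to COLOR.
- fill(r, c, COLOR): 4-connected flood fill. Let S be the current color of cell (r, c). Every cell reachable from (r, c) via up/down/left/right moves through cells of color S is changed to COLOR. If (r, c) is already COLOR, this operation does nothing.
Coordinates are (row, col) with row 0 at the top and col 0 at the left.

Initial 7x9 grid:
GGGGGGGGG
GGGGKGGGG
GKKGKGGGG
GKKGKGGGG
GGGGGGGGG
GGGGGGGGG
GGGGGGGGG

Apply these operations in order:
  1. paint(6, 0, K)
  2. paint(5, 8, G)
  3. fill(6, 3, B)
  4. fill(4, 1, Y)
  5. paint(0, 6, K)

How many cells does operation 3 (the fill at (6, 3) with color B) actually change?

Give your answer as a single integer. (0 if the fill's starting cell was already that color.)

Answer: 55

Derivation:
After op 1 paint(6,0,K):
GGGGGGGGG
GGGGKGGGG
GKKGKGGGG
GKKGKGGGG
GGGGGGGGG
GGGGGGGGG
KGGGGGGGG
After op 2 paint(5,8,G):
GGGGGGGGG
GGGGKGGGG
GKKGKGGGG
GKKGKGGGG
GGGGGGGGG
GGGGGGGGG
KGGGGGGGG
After op 3 fill(6,3,B) [55 cells changed]:
BBBBBBBBB
BBBBKBBBB
BKKBKBBBB
BKKBKBBBB
BBBBBBBBB
BBBBBBBBB
KBBBBBBBB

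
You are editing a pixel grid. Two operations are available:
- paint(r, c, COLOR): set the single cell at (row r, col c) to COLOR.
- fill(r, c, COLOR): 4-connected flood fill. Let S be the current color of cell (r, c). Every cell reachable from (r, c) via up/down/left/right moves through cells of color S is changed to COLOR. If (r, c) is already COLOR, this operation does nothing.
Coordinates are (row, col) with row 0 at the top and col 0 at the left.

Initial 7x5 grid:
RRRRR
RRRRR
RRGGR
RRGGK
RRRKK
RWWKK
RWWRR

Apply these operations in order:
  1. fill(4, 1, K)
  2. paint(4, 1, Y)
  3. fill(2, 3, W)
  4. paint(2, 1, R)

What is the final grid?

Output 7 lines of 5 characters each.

After op 1 fill(4,1,K) [20 cells changed]:
KKKKK
KKKKK
KKGGK
KKGGK
KKKKK
KWWKK
KWWRR
After op 2 paint(4,1,Y):
KKKKK
KKKKK
KKGGK
KKGGK
KYKKK
KWWKK
KWWRR
After op 3 fill(2,3,W) [4 cells changed]:
KKKKK
KKKKK
KKWWK
KKWWK
KYKKK
KWWKK
KWWRR
After op 4 paint(2,1,R):
KKKKK
KKKKK
KRWWK
KKWWK
KYKKK
KWWKK
KWWRR

Answer: KKKKK
KKKKK
KRWWK
KKWWK
KYKKK
KWWKK
KWWRR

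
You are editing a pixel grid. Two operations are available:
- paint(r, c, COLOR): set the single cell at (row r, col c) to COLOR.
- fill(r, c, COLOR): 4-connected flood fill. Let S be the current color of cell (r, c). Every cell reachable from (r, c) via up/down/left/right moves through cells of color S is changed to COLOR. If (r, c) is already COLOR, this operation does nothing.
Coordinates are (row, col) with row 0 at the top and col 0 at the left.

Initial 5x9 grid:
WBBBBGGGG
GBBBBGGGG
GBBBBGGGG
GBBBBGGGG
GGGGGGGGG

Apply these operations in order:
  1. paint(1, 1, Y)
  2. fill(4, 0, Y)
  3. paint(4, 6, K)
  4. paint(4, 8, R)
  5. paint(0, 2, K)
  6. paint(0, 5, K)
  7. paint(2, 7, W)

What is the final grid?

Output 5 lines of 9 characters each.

After op 1 paint(1,1,Y):
WBBBBGGGG
GYBBBGGGG
GBBBBGGGG
GBBBBGGGG
GGGGGGGGG
After op 2 fill(4,0,Y) [28 cells changed]:
WBBBBYYYY
YYBBBYYYY
YBBBBYYYY
YBBBBYYYY
YYYYYYYYY
After op 3 paint(4,6,K):
WBBBBYYYY
YYBBBYYYY
YBBBBYYYY
YBBBBYYYY
YYYYYYKYY
After op 4 paint(4,8,R):
WBBBBYYYY
YYBBBYYYY
YBBBBYYYY
YBBBBYYYY
YYYYYYKYR
After op 5 paint(0,2,K):
WBKBBYYYY
YYBBBYYYY
YBBBBYYYY
YBBBBYYYY
YYYYYYKYR
After op 6 paint(0,5,K):
WBKBBKYYY
YYBBBYYYY
YBBBBYYYY
YBBBBYYYY
YYYYYYKYR
After op 7 paint(2,7,W):
WBKBBKYYY
YYBBBYYYY
YBBBBYYWY
YBBBBYYYY
YYYYYYKYR

Answer: WBKBBKYYY
YYBBBYYYY
YBBBBYYWY
YBBBBYYYY
YYYYYYKYR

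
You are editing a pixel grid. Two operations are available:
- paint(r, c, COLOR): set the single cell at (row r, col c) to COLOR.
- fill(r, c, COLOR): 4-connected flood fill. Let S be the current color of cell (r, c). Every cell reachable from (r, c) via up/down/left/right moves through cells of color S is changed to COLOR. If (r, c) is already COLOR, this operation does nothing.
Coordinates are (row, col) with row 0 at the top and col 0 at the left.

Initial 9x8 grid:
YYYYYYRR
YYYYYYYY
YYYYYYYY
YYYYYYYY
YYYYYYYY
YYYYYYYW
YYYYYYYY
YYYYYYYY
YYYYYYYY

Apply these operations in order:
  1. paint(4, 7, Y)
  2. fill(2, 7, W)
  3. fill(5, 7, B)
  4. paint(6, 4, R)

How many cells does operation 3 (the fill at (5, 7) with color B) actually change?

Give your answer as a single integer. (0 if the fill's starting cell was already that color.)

Answer: 70

Derivation:
After op 1 paint(4,7,Y):
YYYYYYRR
YYYYYYYY
YYYYYYYY
YYYYYYYY
YYYYYYYY
YYYYYYYW
YYYYYYYY
YYYYYYYY
YYYYYYYY
After op 2 fill(2,7,W) [69 cells changed]:
WWWWWWRR
WWWWWWWW
WWWWWWWW
WWWWWWWW
WWWWWWWW
WWWWWWWW
WWWWWWWW
WWWWWWWW
WWWWWWWW
After op 3 fill(5,7,B) [70 cells changed]:
BBBBBBRR
BBBBBBBB
BBBBBBBB
BBBBBBBB
BBBBBBBB
BBBBBBBB
BBBBBBBB
BBBBBBBB
BBBBBBBB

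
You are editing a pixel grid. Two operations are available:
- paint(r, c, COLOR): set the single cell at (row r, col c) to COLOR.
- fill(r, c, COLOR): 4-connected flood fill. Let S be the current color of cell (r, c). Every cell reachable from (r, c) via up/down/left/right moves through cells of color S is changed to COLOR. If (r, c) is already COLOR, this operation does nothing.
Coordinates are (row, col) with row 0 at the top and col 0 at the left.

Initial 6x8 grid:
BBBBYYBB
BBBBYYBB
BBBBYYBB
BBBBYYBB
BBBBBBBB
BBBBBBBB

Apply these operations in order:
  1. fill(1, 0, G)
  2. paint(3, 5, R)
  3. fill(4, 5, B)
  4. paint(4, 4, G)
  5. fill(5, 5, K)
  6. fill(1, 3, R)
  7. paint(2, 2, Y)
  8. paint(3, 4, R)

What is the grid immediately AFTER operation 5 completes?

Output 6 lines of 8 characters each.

After op 1 fill(1,0,G) [40 cells changed]:
GGGGYYGG
GGGGYYGG
GGGGYYGG
GGGGYYGG
GGGGGGGG
GGGGGGGG
After op 2 paint(3,5,R):
GGGGYYGG
GGGGYYGG
GGGGYYGG
GGGGYRGG
GGGGGGGG
GGGGGGGG
After op 3 fill(4,5,B) [40 cells changed]:
BBBBYYBB
BBBBYYBB
BBBBYYBB
BBBBYRBB
BBBBBBBB
BBBBBBBB
After op 4 paint(4,4,G):
BBBBYYBB
BBBBYYBB
BBBBYYBB
BBBBYRBB
BBBBGBBB
BBBBBBBB
After op 5 fill(5,5,K) [39 cells changed]:
KKKKYYKK
KKKKYYKK
KKKKYYKK
KKKKYRKK
KKKKGKKK
KKKKKKKK

Answer: KKKKYYKK
KKKKYYKK
KKKKYYKK
KKKKYRKK
KKKKGKKK
KKKKKKKK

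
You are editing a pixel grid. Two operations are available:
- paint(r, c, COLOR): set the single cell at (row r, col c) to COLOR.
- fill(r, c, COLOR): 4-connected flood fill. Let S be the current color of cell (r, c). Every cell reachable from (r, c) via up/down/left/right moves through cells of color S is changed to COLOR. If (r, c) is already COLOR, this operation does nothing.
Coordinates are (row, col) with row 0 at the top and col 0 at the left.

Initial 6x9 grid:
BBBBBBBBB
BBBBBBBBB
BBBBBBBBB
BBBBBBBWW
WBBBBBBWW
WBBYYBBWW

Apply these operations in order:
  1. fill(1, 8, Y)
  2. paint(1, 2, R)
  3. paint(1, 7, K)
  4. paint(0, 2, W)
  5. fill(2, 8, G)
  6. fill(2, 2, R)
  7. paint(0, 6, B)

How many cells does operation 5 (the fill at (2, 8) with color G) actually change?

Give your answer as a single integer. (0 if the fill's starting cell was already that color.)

Answer: 43

Derivation:
After op 1 fill(1,8,Y) [44 cells changed]:
YYYYYYYYY
YYYYYYYYY
YYYYYYYYY
YYYYYYYWW
WYYYYYYWW
WYYYYYYWW
After op 2 paint(1,2,R):
YYYYYYYYY
YYRYYYYYY
YYYYYYYYY
YYYYYYYWW
WYYYYYYWW
WYYYYYYWW
After op 3 paint(1,7,K):
YYYYYYYYY
YYRYYYYKY
YYYYYYYYY
YYYYYYYWW
WYYYYYYWW
WYYYYYYWW
After op 4 paint(0,2,W):
YYWYYYYYY
YYRYYYYKY
YYYYYYYYY
YYYYYYYWW
WYYYYYYWW
WYYYYYYWW
After op 5 fill(2,8,G) [43 cells changed]:
GGWGGGGGG
GGRGGGGKG
GGGGGGGGG
GGGGGGGWW
WGGGGGGWW
WGGGGGGWW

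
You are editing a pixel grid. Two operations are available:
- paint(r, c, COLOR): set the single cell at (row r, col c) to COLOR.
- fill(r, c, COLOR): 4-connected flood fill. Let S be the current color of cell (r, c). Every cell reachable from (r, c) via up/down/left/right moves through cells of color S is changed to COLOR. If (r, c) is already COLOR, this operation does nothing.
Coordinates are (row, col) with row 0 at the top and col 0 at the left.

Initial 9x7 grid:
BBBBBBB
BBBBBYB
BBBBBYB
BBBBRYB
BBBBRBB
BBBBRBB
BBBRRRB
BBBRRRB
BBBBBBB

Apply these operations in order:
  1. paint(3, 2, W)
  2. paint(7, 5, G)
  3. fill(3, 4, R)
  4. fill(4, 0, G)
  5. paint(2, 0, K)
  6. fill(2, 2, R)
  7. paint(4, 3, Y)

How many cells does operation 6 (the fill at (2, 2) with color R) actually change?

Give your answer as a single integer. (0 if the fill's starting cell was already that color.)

After op 1 paint(3,2,W):
BBBBBBB
BBBBBYB
BBBBBYB
BBWBRYB
BBBBRBB
BBBBRBB
BBBRRRB
BBBRRRB
BBBBBBB
After op 2 paint(7,5,G):
BBBBBBB
BBBBBYB
BBBBBYB
BBWBRYB
BBBBRBB
BBBBRBB
BBBRRRB
BBBRRGB
BBBBBBB
After op 3 fill(3,4,R) [0 cells changed]:
BBBBBBB
BBBBBYB
BBBBBYB
BBWBRYB
BBBBRBB
BBBBRBB
BBBRRRB
BBBRRGB
BBBBBBB
After op 4 fill(4,0,G) [50 cells changed]:
GGGGGGG
GGGGGYG
GGGGGYG
GGWGRYG
GGGGRGG
GGGGRGG
GGGRRRG
GGGRRGG
GGGGGGG
After op 5 paint(2,0,K):
GGGGGGG
GGGGGYG
KGGGGYG
GGWGRYG
GGGGRGG
GGGGRGG
GGGRRRG
GGGRRGG
GGGGGGG
After op 6 fill(2,2,R) [50 cells changed]:
RRRRRRR
RRRRRYR
KRRRRYR
RRWRRYR
RRRRRRR
RRRRRRR
RRRRRRR
RRRRRRR
RRRRRRR

Answer: 50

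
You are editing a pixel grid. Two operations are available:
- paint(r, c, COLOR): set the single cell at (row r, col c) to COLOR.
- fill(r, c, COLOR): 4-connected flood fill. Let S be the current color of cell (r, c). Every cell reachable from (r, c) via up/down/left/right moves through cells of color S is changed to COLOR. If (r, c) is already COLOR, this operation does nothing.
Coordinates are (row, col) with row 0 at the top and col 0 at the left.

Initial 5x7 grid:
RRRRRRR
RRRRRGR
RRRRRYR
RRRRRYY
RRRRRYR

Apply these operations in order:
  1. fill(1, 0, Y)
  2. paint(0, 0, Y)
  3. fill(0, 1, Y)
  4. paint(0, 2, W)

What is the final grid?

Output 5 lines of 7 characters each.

Answer: YYWYYYY
YYYYYGY
YYYYYYY
YYYYYYY
YYYYYYR

Derivation:
After op 1 fill(1,0,Y) [29 cells changed]:
YYYYYYY
YYYYYGY
YYYYYYY
YYYYYYY
YYYYYYR
After op 2 paint(0,0,Y):
YYYYYYY
YYYYYGY
YYYYYYY
YYYYYYY
YYYYYYR
After op 3 fill(0,1,Y) [0 cells changed]:
YYYYYYY
YYYYYGY
YYYYYYY
YYYYYYY
YYYYYYR
After op 4 paint(0,2,W):
YYWYYYY
YYYYYGY
YYYYYYY
YYYYYYY
YYYYYYR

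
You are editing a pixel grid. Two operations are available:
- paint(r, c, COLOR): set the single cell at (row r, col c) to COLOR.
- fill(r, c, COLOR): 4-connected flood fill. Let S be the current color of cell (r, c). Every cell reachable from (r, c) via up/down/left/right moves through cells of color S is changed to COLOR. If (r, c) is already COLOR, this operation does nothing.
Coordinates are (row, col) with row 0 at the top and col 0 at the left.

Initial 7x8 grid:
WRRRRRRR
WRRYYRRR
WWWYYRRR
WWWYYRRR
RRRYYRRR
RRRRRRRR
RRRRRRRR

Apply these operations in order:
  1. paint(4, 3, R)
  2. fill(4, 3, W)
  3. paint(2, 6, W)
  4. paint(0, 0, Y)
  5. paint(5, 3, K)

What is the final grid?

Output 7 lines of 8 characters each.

After op 1 paint(4,3,R):
WRRRRRRR
WRRYYRRR
WWWYYRRR
WWWYYRRR
RRRRYRRR
RRRRRRRR
RRRRRRRR
After op 2 fill(4,3,W) [41 cells changed]:
WWWWWWWW
WWWYYWWW
WWWYYWWW
WWWYYWWW
WWWWYWWW
WWWWWWWW
WWWWWWWW
After op 3 paint(2,6,W):
WWWWWWWW
WWWYYWWW
WWWYYWWW
WWWYYWWW
WWWWYWWW
WWWWWWWW
WWWWWWWW
After op 4 paint(0,0,Y):
YWWWWWWW
WWWYYWWW
WWWYYWWW
WWWYYWWW
WWWWYWWW
WWWWWWWW
WWWWWWWW
After op 5 paint(5,3,K):
YWWWWWWW
WWWYYWWW
WWWYYWWW
WWWYYWWW
WWWWYWWW
WWWKWWWW
WWWWWWWW

Answer: YWWWWWWW
WWWYYWWW
WWWYYWWW
WWWYYWWW
WWWWYWWW
WWWKWWWW
WWWWWWWW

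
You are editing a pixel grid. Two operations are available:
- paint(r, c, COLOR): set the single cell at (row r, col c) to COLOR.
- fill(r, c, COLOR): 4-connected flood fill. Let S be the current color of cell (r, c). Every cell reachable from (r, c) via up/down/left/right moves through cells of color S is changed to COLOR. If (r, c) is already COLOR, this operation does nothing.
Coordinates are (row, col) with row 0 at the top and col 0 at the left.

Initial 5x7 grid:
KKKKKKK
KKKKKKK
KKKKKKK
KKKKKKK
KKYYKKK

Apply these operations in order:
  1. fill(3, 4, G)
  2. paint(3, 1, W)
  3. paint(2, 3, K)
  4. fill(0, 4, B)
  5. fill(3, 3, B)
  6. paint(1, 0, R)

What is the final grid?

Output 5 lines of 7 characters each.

After op 1 fill(3,4,G) [33 cells changed]:
GGGGGGG
GGGGGGG
GGGGGGG
GGGGGGG
GGYYGGG
After op 2 paint(3,1,W):
GGGGGGG
GGGGGGG
GGGGGGG
GWGGGGG
GGYYGGG
After op 3 paint(2,3,K):
GGGGGGG
GGGGGGG
GGGKGGG
GWGGGGG
GGYYGGG
After op 4 fill(0,4,B) [31 cells changed]:
BBBBBBB
BBBBBBB
BBBKBBB
BWBBBBB
BBYYBBB
After op 5 fill(3,3,B) [0 cells changed]:
BBBBBBB
BBBBBBB
BBBKBBB
BWBBBBB
BBYYBBB
After op 6 paint(1,0,R):
BBBBBBB
RBBBBBB
BBBKBBB
BWBBBBB
BBYYBBB

Answer: BBBBBBB
RBBBBBB
BBBKBBB
BWBBBBB
BBYYBBB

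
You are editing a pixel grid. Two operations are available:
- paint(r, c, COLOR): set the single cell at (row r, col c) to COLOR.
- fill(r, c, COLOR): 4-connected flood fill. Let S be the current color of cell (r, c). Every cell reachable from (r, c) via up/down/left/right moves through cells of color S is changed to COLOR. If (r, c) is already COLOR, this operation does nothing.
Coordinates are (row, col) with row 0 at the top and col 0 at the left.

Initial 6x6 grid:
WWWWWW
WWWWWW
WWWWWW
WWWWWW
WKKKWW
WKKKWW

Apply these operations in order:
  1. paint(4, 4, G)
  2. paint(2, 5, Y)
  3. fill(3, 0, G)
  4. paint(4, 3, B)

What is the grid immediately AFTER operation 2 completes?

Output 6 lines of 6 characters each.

Answer: WWWWWW
WWWWWW
WWWWWY
WWWWWW
WKKKGW
WKKKWW

Derivation:
After op 1 paint(4,4,G):
WWWWWW
WWWWWW
WWWWWW
WWWWWW
WKKKGW
WKKKWW
After op 2 paint(2,5,Y):
WWWWWW
WWWWWW
WWWWWY
WWWWWW
WKKKGW
WKKKWW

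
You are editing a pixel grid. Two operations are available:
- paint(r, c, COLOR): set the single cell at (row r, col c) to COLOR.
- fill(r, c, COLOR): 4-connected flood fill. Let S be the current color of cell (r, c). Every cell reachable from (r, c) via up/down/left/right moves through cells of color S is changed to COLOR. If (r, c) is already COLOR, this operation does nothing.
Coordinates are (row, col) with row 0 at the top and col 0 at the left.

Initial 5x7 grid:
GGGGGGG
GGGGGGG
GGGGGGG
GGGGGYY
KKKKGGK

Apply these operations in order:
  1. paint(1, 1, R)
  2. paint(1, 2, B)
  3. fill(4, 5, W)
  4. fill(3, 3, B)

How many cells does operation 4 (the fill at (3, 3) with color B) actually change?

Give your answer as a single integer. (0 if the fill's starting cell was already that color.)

After op 1 paint(1,1,R):
GGGGGGG
GRGGGGG
GGGGGGG
GGGGGYY
KKKKGGK
After op 2 paint(1,2,B):
GGGGGGG
GRBGGGG
GGGGGGG
GGGGGYY
KKKKGGK
After op 3 fill(4,5,W) [26 cells changed]:
WWWWWWW
WRBWWWW
WWWWWWW
WWWWWYY
KKKKWWK
After op 4 fill(3,3,B) [26 cells changed]:
BBBBBBB
BRBBBBB
BBBBBBB
BBBBBYY
KKKKBBK

Answer: 26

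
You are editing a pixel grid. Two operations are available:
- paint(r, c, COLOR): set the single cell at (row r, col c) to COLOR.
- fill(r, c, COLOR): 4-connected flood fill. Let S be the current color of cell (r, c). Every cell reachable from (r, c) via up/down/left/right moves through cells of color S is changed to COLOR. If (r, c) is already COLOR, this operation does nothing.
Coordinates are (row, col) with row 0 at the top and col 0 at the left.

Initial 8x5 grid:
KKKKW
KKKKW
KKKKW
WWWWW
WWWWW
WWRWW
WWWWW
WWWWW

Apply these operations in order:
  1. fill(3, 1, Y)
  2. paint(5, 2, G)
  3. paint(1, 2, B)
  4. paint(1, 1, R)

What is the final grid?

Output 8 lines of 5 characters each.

After op 1 fill(3,1,Y) [27 cells changed]:
KKKKY
KKKKY
KKKKY
YYYYY
YYYYY
YYRYY
YYYYY
YYYYY
After op 2 paint(5,2,G):
KKKKY
KKKKY
KKKKY
YYYYY
YYYYY
YYGYY
YYYYY
YYYYY
After op 3 paint(1,2,B):
KKKKY
KKBKY
KKKKY
YYYYY
YYYYY
YYGYY
YYYYY
YYYYY
After op 4 paint(1,1,R):
KKKKY
KRBKY
KKKKY
YYYYY
YYYYY
YYGYY
YYYYY
YYYYY

Answer: KKKKY
KRBKY
KKKKY
YYYYY
YYYYY
YYGYY
YYYYY
YYYYY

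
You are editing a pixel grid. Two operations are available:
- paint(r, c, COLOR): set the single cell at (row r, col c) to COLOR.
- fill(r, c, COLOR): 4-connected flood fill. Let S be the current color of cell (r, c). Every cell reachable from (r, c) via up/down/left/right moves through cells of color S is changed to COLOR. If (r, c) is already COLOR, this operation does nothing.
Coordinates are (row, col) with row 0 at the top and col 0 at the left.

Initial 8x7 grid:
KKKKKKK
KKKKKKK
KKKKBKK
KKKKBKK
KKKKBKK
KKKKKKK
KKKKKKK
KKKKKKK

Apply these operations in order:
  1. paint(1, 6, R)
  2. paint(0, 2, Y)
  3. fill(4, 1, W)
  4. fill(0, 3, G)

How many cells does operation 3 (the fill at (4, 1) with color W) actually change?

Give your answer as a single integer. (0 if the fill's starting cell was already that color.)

After op 1 paint(1,6,R):
KKKKKKK
KKKKKKR
KKKKBKK
KKKKBKK
KKKKBKK
KKKKKKK
KKKKKKK
KKKKKKK
After op 2 paint(0,2,Y):
KKYKKKK
KKKKKKR
KKKKBKK
KKKKBKK
KKKKBKK
KKKKKKK
KKKKKKK
KKKKKKK
After op 3 fill(4,1,W) [51 cells changed]:
WWYWWWW
WWWWWWR
WWWWBWW
WWWWBWW
WWWWBWW
WWWWWWW
WWWWWWW
WWWWWWW

Answer: 51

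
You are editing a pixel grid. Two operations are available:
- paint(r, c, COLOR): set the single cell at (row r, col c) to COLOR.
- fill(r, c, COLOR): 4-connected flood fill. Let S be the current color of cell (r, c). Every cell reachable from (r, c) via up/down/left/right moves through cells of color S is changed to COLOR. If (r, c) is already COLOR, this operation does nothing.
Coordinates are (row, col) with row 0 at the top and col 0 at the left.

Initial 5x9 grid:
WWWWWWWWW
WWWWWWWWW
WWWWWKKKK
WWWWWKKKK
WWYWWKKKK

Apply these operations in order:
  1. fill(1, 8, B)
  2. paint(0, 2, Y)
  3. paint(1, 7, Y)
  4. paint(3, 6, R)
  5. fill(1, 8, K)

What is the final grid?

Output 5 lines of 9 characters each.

Answer: KKYKKKKKK
KKKKKKKYK
KKKKKKKKK
KKKKKKRKK
KKYKKKKKK

Derivation:
After op 1 fill(1,8,B) [32 cells changed]:
BBBBBBBBB
BBBBBBBBB
BBBBBKKKK
BBBBBKKKK
BBYBBKKKK
After op 2 paint(0,2,Y):
BBYBBBBBB
BBBBBBBBB
BBBBBKKKK
BBBBBKKKK
BBYBBKKKK
After op 3 paint(1,7,Y):
BBYBBBBBB
BBBBBBBYB
BBBBBKKKK
BBBBBKKKK
BBYBBKKKK
After op 4 paint(3,6,R):
BBYBBBBBB
BBBBBBBYB
BBBBBKKKK
BBBBBKRKK
BBYBBKKKK
After op 5 fill(1,8,K) [30 cells changed]:
KKYKKKKKK
KKKKKKKYK
KKKKKKKKK
KKKKKKRKK
KKYKKKKKK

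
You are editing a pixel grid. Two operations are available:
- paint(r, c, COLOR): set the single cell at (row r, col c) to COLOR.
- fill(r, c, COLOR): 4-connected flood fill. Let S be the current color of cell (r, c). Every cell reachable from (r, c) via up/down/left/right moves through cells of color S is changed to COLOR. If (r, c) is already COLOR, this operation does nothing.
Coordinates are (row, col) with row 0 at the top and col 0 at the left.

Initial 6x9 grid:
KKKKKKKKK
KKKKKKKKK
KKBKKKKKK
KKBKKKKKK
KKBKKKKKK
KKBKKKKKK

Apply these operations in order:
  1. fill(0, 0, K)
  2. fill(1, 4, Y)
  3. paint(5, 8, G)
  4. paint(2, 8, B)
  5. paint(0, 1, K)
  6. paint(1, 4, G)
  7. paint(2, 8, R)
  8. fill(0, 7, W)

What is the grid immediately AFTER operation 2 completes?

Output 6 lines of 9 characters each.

Answer: YYYYYYYYY
YYYYYYYYY
YYBYYYYYY
YYBYYYYYY
YYBYYYYYY
YYBYYYYYY

Derivation:
After op 1 fill(0,0,K) [0 cells changed]:
KKKKKKKKK
KKKKKKKKK
KKBKKKKKK
KKBKKKKKK
KKBKKKKKK
KKBKKKKKK
After op 2 fill(1,4,Y) [50 cells changed]:
YYYYYYYYY
YYYYYYYYY
YYBYYYYYY
YYBYYYYYY
YYBYYYYYY
YYBYYYYYY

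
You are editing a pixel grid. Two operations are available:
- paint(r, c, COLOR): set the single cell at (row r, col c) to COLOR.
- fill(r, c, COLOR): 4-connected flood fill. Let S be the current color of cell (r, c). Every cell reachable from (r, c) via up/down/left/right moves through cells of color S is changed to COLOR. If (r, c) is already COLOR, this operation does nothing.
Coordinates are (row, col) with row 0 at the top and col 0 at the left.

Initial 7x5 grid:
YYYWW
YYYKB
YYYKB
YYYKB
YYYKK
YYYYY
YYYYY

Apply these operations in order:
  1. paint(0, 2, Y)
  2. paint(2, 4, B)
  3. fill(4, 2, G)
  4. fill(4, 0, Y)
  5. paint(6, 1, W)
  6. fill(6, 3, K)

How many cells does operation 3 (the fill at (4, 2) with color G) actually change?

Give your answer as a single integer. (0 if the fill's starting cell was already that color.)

After op 1 paint(0,2,Y):
YYYWW
YYYKB
YYYKB
YYYKB
YYYKK
YYYYY
YYYYY
After op 2 paint(2,4,B):
YYYWW
YYYKB
YYYKB
YYYKB
YYYKK
YYYYY
YYYYY
After op 3 fill(4,2,G) [25 cells changed]:
GGGWW
GGGKB
GGGKB
GGGKB
GGGKK
GGGGG
GGGGG

Answer: 25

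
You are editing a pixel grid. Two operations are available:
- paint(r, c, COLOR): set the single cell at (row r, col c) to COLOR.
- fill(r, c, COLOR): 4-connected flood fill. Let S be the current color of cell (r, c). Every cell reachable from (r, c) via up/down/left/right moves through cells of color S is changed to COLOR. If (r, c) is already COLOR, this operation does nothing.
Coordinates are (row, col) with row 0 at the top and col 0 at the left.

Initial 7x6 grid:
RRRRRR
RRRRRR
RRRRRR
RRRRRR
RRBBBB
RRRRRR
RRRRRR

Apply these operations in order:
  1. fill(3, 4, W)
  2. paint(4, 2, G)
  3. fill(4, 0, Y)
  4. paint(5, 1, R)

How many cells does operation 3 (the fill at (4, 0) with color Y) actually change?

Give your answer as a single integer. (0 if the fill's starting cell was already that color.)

Answer: 38

Derivation:
After op 1 fill(3,4,W) [38 cells changed]:
WWWWWW
WWWWWW
WWWWWW
WWWWWW
WWBBBB
WWWWWW
WWWWWW
After op 2 paint(4,2,G):
WWWWWW
WWWWWW
WWWWWW
WWWWWW
WWGBBB
WWWWWW
WWWWWW
After op 3 fill(4,0,Y) [38 cells changed]:
YYYYYY
YYYYYY
YYYYYY
YYYYYY
YYGBBB
YYYYYY
YYYYYY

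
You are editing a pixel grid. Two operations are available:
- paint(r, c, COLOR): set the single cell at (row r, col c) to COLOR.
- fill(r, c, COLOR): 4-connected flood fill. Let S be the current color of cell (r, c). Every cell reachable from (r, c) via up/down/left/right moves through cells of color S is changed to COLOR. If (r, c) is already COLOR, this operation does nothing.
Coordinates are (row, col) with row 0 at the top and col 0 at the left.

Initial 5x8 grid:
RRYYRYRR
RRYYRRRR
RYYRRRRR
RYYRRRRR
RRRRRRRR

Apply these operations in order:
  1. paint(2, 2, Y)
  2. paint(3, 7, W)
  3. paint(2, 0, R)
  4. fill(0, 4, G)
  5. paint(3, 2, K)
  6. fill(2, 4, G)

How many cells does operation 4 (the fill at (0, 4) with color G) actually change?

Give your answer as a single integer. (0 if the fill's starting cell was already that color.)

After op 1 paint(2,2,Y):
RRYYRYRR
RRYYRRRR
RYYRRRRR
RYYRRRRR
RRRRRRRR
After op 2 paint(3,7,W):
RRYYRYRR
RRYYRRRR
RYYRRRRR
RYYRRRRW
RRRRRRRR
After op 3 paint(2,0,R):
RRYYRYRR
RRYYRRRR
RYYRRRRR
RYYRRRRW
RRRRRRRR
After op 4 fill(0,4,G) [30 cells changed]:
GGYYGYGG
GGYYGGGG
GYYGGGGG
GYYGGGGW
GGGGGGGG

Answer: 30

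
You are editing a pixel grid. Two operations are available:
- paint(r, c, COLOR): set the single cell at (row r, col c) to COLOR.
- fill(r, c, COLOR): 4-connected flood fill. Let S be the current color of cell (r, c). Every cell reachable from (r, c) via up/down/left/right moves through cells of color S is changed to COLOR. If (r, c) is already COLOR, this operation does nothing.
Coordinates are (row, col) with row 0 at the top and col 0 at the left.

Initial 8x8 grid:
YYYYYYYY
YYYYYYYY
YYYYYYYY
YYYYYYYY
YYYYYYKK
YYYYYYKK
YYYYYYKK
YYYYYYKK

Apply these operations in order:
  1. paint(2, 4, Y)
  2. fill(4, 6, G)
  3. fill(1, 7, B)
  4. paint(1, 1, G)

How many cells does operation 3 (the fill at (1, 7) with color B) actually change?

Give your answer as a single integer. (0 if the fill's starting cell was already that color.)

After op 1 paint(2,4,Y):
YYYYYYYY
YYYYYYYY
YYYYYYYY
YYYYYYYY
YYYYYYKK
YYYYYYKK
YYYYYYKK
YYYYYYKK
After op 2 fill(4,6,G) [8 cells changed]:
YYYYYYYY
YYYYYYYY
YYYYYYYY
YYYYYYYY
YYYYYYGG
YYYYYYGG
YYYYYYGG
YYYYYYGG
After op 3 fill(1,7,B) [56 cells changed]:
BBBBBBBB
BBBBBBBB
BBBBBBBB
BBBBBBBB
BBBBBBGG
BBBBBBGG
BBBBBBGG
BBBBBBGG

Answer: 56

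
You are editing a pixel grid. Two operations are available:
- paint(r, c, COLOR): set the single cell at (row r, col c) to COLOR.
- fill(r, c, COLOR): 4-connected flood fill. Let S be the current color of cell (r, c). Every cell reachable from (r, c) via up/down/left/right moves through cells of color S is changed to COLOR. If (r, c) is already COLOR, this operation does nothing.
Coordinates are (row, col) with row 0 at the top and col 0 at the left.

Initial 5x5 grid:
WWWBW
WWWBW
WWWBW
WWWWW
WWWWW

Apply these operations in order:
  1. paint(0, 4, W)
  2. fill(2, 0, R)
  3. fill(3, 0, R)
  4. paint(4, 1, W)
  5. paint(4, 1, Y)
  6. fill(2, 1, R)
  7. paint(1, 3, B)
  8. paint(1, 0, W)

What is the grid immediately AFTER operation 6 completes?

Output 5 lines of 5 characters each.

After op 1 paint(0,4,W):
WWWBW
WWWBW
WWWBW
WWWWW
WWWWW
After op 2 fill(2,0,R) [22 cells changed]:
RRRBR
RRRBR
RRRBR
RRRRR
RRRRR
After op 3 fill(3,0,R) [0 cells changed]:
RRRBR
RRRBR
RRRBR
RRRRR
RRRRR
After op 4 paint(4,1,W):
RRRBR
RRRBR
RRRBR
RRRRR
RWRRR
After op 5 paint(4,1,Y):
RRRBR
RRRBR
RRRBR
RRRRR
RYRRR
After op 6 fill(2,1,R) [0 cells changed]:
RRRBR
RRRBR
RRRBR
RRRRR
RYRRR

Answer: RRRBR
RRRBR
RRRBR
RRRRR
RYRRR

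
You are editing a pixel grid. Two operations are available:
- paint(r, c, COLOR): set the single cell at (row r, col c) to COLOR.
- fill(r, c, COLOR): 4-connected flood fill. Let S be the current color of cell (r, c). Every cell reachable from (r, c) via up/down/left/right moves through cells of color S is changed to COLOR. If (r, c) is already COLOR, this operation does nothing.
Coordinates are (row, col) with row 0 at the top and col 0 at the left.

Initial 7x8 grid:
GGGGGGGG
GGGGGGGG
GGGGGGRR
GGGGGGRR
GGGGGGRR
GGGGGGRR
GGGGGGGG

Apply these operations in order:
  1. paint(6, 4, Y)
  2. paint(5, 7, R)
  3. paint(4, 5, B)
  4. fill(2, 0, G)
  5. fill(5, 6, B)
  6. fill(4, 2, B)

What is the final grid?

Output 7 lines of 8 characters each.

Answer: BBBBBBBB
BBBBBBBB
BBBBBBBB
BBBBBBBB
BBBBBBBB
BBBBBBBB
BBBBYBBB

Derivation:
After op 1 paint(6,4,Y):
GGGGGGGG
GGGGGGGG
GGGGGGRR
GGGGGGRR
GGGGGGRR
GGGGGGRR
GGGGYGGG
After op 2 paint(5,7,R):
GGGGGGGG
GGGGGGGG
GGGGGGRR
GGGGGGRR
GGGGGGRR
GGGGGGRR
GGGGYGGG
After op 3 paint(4,5,B):
GGGGGGGG
GGGGGGGG
GGGGGGRR
GGGGGGRR
GGGGGBRR
GGGGGGRR
GGGGYGGG
After op 4 fill(2,0,G) [0 cells changed]:
GGGGGGGG
GGGGGGGG
GGGGGGRR
GGGGGGRR
GGGGGBRR
GGGGGGRR
GGGGYGGG
After op 5 fill(5,6,B) [8 cells changed]:
GGGGGGGG
GGGGGGGG
GGGGGGBB
GGGGGGBB
GGGGGBBB
GGGGGGBB
GGGGYGGG
After op 6 fill(4,2,B) [46 cells changed]:
BBBBBBBB
BBBBBBBB
BBBBBBBB
BBBBBBBB
BBBBBBBB
BBBBBBBB
BBBBYBBB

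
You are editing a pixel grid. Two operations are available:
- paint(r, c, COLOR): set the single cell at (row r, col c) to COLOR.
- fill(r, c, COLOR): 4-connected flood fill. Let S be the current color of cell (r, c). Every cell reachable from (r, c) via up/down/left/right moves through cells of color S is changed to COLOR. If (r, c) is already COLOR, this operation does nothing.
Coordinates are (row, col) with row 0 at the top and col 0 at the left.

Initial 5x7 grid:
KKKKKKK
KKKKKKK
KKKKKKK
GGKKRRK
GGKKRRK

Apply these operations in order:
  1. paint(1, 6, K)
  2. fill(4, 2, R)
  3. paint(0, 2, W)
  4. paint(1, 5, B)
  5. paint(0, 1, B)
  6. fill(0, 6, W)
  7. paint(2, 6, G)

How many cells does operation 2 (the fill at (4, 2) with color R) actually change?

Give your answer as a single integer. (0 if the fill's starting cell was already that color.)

After op 1 paint(1,6,K):
KKKKKKK
KKKKKKK
KKKKKKK
GGKKRRK
GGKKRRK
After op 2 fill(4,2,R) [27 cells changed]:
RRRRRRR
RRRRRRR
RRRRRRR
GGRRRRR
GGRRRRR

Answer: 27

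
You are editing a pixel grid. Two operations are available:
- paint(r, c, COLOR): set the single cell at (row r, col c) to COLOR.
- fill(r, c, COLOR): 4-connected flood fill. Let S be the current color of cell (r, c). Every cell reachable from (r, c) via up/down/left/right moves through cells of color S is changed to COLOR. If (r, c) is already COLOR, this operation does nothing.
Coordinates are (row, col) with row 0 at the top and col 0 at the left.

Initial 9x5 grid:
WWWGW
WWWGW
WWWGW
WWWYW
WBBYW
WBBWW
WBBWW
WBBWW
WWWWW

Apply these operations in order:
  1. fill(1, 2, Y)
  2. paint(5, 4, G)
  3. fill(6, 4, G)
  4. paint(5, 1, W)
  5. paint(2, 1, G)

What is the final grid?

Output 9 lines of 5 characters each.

After op 1 fill(1,2,Y) [32 cells changed]:
YYYGY
YYYGY
YYYGY
YYYYY
YBBYY
YBBYY
YBBYY
YBBYY
YYYYY
After op 2 paint(5,4,G):
YYYGY
YYYGY
YYYGY
YYYYY
YBBYY
YBBYG
YBBYY
YBBYY
YYYYY
After op 3 fill(6,4,G) [33 cells changed]:
GGGGG
GGGGG
GGGGG
GGGGG
GBBGG
GBBGG
GBBGG
GBBGG
GGGGG
After op 4 paint(5,1,W):
GGGGG
GGGGG
GGGGG
GGGGG
GBBGG
GWBGG
GBBGG
GBBGG
GGGGG
After op 5 paint(2,1,G):
GGGGG
GGGGG
GGGGG
GGGGG
GBBGG
GWBGG
GBBGG
GBBGG
GGGGG

Answer: GGGGG
GGGGG
GGGGG
GGGGG
GBBGG
GWBGG
GBBGG
GBBGG
GGGGG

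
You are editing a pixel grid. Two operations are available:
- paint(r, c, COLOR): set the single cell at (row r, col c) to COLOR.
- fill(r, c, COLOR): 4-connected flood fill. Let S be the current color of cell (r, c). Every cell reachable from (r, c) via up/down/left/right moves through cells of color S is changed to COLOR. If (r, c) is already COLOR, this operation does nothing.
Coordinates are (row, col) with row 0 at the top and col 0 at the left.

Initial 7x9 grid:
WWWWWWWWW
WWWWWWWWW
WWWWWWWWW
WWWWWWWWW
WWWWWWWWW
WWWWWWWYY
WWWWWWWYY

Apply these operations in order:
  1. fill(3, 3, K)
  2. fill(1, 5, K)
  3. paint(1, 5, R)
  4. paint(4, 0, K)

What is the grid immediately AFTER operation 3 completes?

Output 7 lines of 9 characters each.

Answer: KKKKKKKKK
KKKKKRKKK
KKKKKKKKK
KKKKKKKKK
KKKKKKKKK
KKKKKKKYY
KKKKKKKYY

Derivation:
After op 1 fill(3,3,K) [59 cells changed]:
KKKKKKKKK
KKKKKKKKK
KKKKKKKKK
KKKKKKKKK
KKKKKKKKK
KKKKKKKYY
KKKKKKKYY
After op 2 fill(1,5,K) [0 cells changed]:
KKKKKKKKK
KKKKKKKKK
KKKKKKKKK
KKKKKKKKK
KKKKKKKKK
KKKKKKKYY
KKKKKKKYY
After op 3 paint(1,5,R):
KKKKKKKKK
KKKKKRKKK
KKKKKKKKK
KKKKKKKKK
KKKKKKKKK
KKKKKKKYY
KKKKKKKYY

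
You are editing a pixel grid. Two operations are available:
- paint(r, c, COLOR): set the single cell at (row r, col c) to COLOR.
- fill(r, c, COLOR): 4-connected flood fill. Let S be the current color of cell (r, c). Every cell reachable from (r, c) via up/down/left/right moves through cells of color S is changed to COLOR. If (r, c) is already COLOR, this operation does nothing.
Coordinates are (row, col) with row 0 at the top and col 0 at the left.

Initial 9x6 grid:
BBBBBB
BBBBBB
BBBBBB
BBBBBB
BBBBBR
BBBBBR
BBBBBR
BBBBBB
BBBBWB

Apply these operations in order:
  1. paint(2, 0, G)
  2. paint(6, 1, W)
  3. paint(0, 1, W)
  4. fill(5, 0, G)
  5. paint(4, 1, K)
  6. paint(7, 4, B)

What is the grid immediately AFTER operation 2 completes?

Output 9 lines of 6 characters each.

Answer: BBBBBB
BBBBBB
GBBBBB
BBBBBB
BBBBBR
BBBBBR
BWBBBR
BBBBBB
BBBBWB

Derivation:
After op 1 paint(2,0,G):
BBBBBB
BBBBBB
GBBBBB
BBBBBB
BBBBBR
BBBBBR
BBBBBR
BBBBBB
BBBBWB
After op 2 paint(6,1,W):
BBBBBB
BBBBBB
GBBBBB
BBBBBB
BBBBBR
BBBBBR
BWBBBR
BBBBBB
BBBBWB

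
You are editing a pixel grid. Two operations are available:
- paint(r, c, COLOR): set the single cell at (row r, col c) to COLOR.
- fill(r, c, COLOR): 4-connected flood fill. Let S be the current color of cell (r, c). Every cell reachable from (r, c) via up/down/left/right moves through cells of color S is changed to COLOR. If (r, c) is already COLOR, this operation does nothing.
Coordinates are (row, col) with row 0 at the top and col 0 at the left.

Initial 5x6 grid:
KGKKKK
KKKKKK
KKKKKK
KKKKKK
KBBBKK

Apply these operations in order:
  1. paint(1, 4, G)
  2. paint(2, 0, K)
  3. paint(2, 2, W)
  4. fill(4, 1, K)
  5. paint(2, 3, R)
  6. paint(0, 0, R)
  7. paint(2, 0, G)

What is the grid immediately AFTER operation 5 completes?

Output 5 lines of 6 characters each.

After op 1 paint(1,4,G):
KGKKKK
KKKKGK
KKKKKK
KKKKKK
KBBBKK
After op 2 paint(2,0,K):
KGKKKK
KKKKGK
KKKKKK
KKKKKK
KBBBKK
After op 3 paint(2,2,W):
KGKKKK
KKKKGK
KKWKKK
KKKKKK
KBBBKK
After op 4 fill(4,1,K) [3 cells changed]:
KGKKKK
KKKKGK
KKWKKK
KKKKKK
KKKKKK
After op 5 paint(2,3,R):
KGKKKK
KKKKGK
KKWRKK
KKKKKK
KKKKKK

Answer: KGKKKK
KKKKGK
KKWRKK
KKKKKK
KKKKKK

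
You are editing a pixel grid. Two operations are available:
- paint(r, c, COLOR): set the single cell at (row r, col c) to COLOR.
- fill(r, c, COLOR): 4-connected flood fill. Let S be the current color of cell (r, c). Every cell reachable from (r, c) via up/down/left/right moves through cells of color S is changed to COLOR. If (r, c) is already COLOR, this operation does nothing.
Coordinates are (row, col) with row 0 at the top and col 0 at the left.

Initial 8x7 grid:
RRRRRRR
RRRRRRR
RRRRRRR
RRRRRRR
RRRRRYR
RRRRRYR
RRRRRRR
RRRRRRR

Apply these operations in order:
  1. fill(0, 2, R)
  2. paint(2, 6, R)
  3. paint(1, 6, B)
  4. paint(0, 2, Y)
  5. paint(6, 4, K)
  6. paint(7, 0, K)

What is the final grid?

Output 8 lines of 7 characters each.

After op 1 fill(0,2,R) [0 cells changed]:
RRRRRRR
RRRRRRR
RRRRRRR
RRRRRRR
RRRRRYR
RRRRRYR
RRRRRRR
RRRRRRR
After op 2 paint(2,6,R):
RRRRRRR
RRRRRRR
RRRRRRR
RRRRRRR
RRRRRYR
RRRRRYR
RRRRRRR
RRRRRRR
After op 3 paint(1,6,B):
RRRRRRR
RRRRRRB
RRRRRRR
RRRRRRR
RRRRRYR
RRRRRYR
RRRRRRR
RRRRRRR
After op 4 paint(0,2,Y):
RRYRRRR
RRRRRRB
RRRRRRR
RRRRRRR
RRRRRYR
RRRRRYR
RRRRRRR
RRRRRRR
After op 5 paint(6,4,K):
RRYRRRR
RRRRRRB
RRRRRRR
RRRRRRR
RRRRRYR
RRRRRYR
RRRRKRR
RRRRRRR
After op 6 paint(7,0,K):
RRYRRRR
RRRRRRB
RRRRRRR
RRRRRRR
RRRRRYR
RRRRRYR
RRRRKRR
KRRRRRR

Answer: RRYRRRR
RRRRRRB
RRRRRRR
RRRRRRR
RRRRRYR
RRRRRYR
RRRRKRR
KRRRRRR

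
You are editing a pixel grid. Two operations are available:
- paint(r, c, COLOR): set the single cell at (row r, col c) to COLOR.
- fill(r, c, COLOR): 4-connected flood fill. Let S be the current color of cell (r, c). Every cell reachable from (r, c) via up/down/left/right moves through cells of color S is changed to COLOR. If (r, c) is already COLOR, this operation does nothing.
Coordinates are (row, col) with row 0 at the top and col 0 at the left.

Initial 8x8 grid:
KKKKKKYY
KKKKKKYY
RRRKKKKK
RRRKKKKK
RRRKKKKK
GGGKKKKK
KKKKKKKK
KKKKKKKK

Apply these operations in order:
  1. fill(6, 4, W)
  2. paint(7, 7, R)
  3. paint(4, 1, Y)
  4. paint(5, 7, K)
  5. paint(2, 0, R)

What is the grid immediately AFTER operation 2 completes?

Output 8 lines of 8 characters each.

Answer: WWWWWWYY
WWWWWWYY
RRRWWWWW
RRRWWWWW
RRRWWWWW
GGGWWWWW
WWWWWWWW
WWWWWWWR

Derivation:
After op 1 fill(6,4,W) [48 cells changed]:
WWWWWWYY
WWWWWWYY
RRRWWWWW
RRRWWWWW
RRRWWWWW
GGGWWWWW
WWWWWWWW
WWWWWWWW
After op 2 paint(7,7,R):
WWWWWWYY
WWWWWWYY
RRRWWWWW
RRRWWWWW
RRRWWWWW
GGGWWWWW
WWWWWWWW
WWWWWWWR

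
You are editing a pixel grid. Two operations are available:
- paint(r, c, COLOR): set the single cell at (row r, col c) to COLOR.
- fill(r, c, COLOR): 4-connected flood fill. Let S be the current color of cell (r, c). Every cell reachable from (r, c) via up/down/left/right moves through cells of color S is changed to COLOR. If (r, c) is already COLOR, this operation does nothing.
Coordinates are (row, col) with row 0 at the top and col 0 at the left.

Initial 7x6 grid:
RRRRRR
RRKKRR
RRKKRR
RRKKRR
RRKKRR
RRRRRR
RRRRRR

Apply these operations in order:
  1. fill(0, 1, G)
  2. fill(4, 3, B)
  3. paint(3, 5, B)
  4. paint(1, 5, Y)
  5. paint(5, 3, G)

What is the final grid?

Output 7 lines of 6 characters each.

After op 1 fill(0,1,G) [34 cells changed]:
GGGGGG
GGKKGG
GGKKGG
GGKKGG
GGKKGG
GGGGGG
GGGGGG
After op 2 fill(4,3,B) [8 cells changed]:
GGGGGG
GGBBGG
GGBBGG
GGBBGG
GGBBGG
GGGGGG
GGGGGG
After op 3 paint(3,5,B):
GGGGGG
GGBBGG
GGBBGG
GGBBGB
GGBBGG
GGGGGG
GGGGGG
After op 4 paint(1,5,Y):
GGGGGG
GGBBGY
GGBBGG
GGBBGB
GGBBGG
GGGGGG
GGGGGG
After op 5 paint(5,3,G):
GGGGGG
GGBBGY
GGBBGG
GGBBGB
GGBBGG
GGGGGG
GGGGGG

Answer: GGGGGG
GGBBGY
GGBBGG
GGBBGB
GGBBGG
GGGGGG
GGGGGG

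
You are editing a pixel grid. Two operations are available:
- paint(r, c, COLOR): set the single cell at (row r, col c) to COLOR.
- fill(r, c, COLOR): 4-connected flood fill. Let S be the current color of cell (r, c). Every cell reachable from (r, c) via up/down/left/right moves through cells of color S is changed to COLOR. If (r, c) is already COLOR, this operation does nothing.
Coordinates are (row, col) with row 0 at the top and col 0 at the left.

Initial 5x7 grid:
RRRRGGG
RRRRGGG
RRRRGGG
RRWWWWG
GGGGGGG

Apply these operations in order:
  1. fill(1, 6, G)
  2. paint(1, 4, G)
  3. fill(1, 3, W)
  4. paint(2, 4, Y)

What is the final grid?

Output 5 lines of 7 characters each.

After op 1 fill(1,6,G) [0 cells changed]:
RRRRGGG
RRRRGGG
RRRRGGG
RRWWWWG
GGGGGGG
After op 2 paint(1,4,G):
RRRRGGG
RRRRGGG
RRRRGGG
RRWWWWG
GGGGGGG
After op 3 fill(1,3,W) [14 cells changed]:
WWWWGGG
WWWWGGG
WWWWGGG
WWWWWWG
GGGGGGG
After op 4 paint(2,4,Y):
WWWWGGG
WWWWGGG
WWWWYGG
WWWWWWG
GGGGGGG

Answer: WWWWGGG
WWWWGGG
WWWWYGG
WWWWWWG
GGGGGGG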